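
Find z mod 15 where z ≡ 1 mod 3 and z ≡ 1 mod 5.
M = 3 × 5 = 15. M₁ = 5, y₁ ≡ 2 mod 3. M₂ = 3, y₂ ≡ 2 mod 5. z = 1×5×2 + 1×3×2 ≡ 1 mod 15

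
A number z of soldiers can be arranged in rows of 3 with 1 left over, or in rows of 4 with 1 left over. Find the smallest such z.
M = 3 × 4 = 12. M₁ = 4, y₁ ≡ 1 (mod 3). M₂ = 3, y₂ ≡ 3 (mod 4). z = 1×4×1 + 1×3×3 ≡ 1 (mod 12)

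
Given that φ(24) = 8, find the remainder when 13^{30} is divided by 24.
By Euler: 13^{8} ≡ 1 mod 24 since gcd(13, 24) = 1. 30 = 3×8 + 6. So 13^{30} ≡ 13^{6} ≡ 1 mod 24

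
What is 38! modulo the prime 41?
(40)! = (38)! × (39) × (40) ≡ -1 mod 41. So (38)! ≡ -1 × [(40)(39)]^(-1) ≡ 20 mod 41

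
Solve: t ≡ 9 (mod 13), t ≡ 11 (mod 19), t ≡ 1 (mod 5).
M = 13 × 19 × 5 = 1235. M₁ = 95, y₁ ≡ 10 (mod 13). M₂ = 65, y₂ ≡ 12 (mod 19). M₃ = 247, y₃ ≡ 3 (mod 5). t = 9×95×10 + 11×65×12 + 1×247×3 ≡ 581 (mod 1235)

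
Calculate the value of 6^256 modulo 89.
Using Fermat: 6^{88} ≡ 1 (mod 89). 256 ≡ 80 (mod 88). So 6^{256} ≡ 6^{80} ≡ 78 (mod 89)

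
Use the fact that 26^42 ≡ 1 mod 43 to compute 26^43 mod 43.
By Fermat: 26^{42} ≡ 1 mod 43. So 26^{43} = 26^{42} · 26^{1} ≡ 26^{1} ≡ 26 mod 43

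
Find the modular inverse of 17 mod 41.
Since 41 is prime, by Fermat 17^(-1) ≡ 17^{39} ≡ 29 (mod 41). Verify: 17 × 29 = 493 ≡ 1 (mod 41)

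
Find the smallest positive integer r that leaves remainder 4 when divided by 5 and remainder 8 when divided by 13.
M = 5 × 13 = 65. M₁ = 13, y₁ ≡ 2 (mod 5). M₂ = 5, y₂ ≡ 8 (mod 13). r = 4×13×2 + 8×5×8 ≡ 34 (mod 65)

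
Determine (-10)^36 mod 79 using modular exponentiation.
By repeated squaring (mod 79): (-10)^{1}≡69, (-10)^{2}≡21, (-10)^{4}≡46, (-10)^{8}≡62, (-10)^{16}≡52, (-10)^{32}≡18. Then (-10)^{36} = (-10)^{32+4} ≡ 18 × 46 ≡ 38 (mod 79)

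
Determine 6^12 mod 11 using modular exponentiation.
Using Fermat: 6^{10} ≡ 1 mod 11. 12 ≡ 2 mod 10. So 6^{12} ≡ 6^{2} ≡ 3 mod 11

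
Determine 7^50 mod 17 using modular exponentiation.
Using Fermat: 7^{16} ≡ 1 (mod 17). 50 ≡ 2 (mod 16). So 7^{50} ≡ 7^{2} ≡ 15 (mod 17)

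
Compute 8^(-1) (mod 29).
Since 29 is prime, by Fermat 8^(-1) ≡ 8^{27} ≡ 11 (mod 29). Verify: 8 × 11 = 88 ≡ 1 (mod 29)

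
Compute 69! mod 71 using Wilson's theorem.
(70)! = (69)! × (70) ≡ -1 mod 71. So (69)! ≡ -1 × (70)^(-1) ≡ (-1)×(-1) = 1 mod 71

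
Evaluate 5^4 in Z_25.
5^{4} = 625 ≡ 0 (mod 25)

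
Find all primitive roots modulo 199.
There are φ(198) = 60 primitive roots mod 199: {3, 6, 15, 22, 30, 34, 38, 39, 41, 44, 48, 54, 68, 69, 71, 73, 75, 77, 84, 87, 95, 97, 99, 105, 108, 110, 113, 118, 119, 120, 127, 129, 133, 134, 142, 143, 146, 148, 149, 150, 152, 153, 154, 163, 164, 166, 167, 168, 170, 173, 176, 179, 183, 185, 186, 189, 190, 192, 195, 197}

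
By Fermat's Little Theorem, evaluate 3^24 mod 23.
By Fermat: 3^{22} ≡ 1 mod 23. So 3^{24} = 3^{22} · 3^{2} ≡ 3^{2} ≡ 9 mod 23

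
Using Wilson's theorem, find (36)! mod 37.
By Wilson's theorem, (36)! ≡ -1 ≡ 36 mod 37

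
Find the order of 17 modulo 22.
Powers of 17 mod 22: 17^1≡17, 17^2≡3, 17^3≡7, 17^4≡9, 17^5≡21, 17^6≡5, 17^7≡19, 17^8≡15, 17^9≡13, 17^10≡1. Order = 10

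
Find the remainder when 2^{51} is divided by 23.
By Fermat: 2^{22} ≡ 1 mod 23. 51 = 2×22 + 7. So 2^{51} ≡ 2^{7} ≡ 13 mod 23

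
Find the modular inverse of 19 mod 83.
Since 83 is prime, by Fermat 19^(-1) ≡ 19^{81} ≡ 35 mod 83. Verify: 19 × 35 = 665 ≡ 1 mod 83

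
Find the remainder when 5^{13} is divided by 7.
By Fermat: 5^{6} ≡ 1 mod 7. 13 = 2×6 + 1. So 5^{13} ≡ 5^{1} ≡ 5 mod 7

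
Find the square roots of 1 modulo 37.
The square roots of 1 mod 37 are 1 and 36. Verify: 1² = 1 ≡ 1 (mod 37)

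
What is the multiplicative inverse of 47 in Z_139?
Since 139 is prime, by Fermat 47^(-1) ≡ 47^{137} ≡ 71 (mod 139). Verify: 47 × 71 = 3337 ≡ 1 (mod 139)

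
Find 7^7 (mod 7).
By repeated squaring (mod 7): 7^{1}≡0, 7^{2}≡0, 7^{4}≡0. Then 7^{7} = 7^{4+2+1} ≡ 0 × 0 × 0 ≡ 0 (mod 7)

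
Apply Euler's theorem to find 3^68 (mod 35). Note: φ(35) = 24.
By Euler: 3^{24} ≡ 1 (mod 35) since gcd(3, 35) = 1. 68 = 2×24 + 20. So 3^{68} ≡ 3^{20} ≡ 16 (mod 35)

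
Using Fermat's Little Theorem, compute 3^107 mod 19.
By Fermat: 3^{18} ≡ 1 mod 19. 107 = 5×18 + 17. So 3^{107} ≡ 3^{17} ≡ 13 mod 19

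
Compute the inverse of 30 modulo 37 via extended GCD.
Extended GCD: 30(-16) + 37(13) = 1. So 30^(-1) ≡ -16 ≡ 21 (mod 37). Verify: 30 × 21 = 630 ≡ 1 (mod 37)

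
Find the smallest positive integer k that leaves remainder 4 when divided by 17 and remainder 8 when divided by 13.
M = 17 × 13 = 221. M₁ = 13, y₁ ≡ 4 (mod 17). M₂ = 17, y₂ ≡ 10 (mod 13). k = 4×13×4 + 8×17×10 ≡ 21 (mod 221)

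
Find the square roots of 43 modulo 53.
The square roots of 43 mod 53 are 34 and 19. Verify: 34² = 1156 ≡ 43 mod 53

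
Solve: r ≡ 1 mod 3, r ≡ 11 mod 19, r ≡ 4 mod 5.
M = 3 × 19 × 5 = 285. M₁ = 95, y₁ ≡ 2 mod 3. M₂ = 15, y₂ ≡ 14 mod 19. M₃ = 57, y₃ ≡ 3 mod 5. r = 1×95×2 + 11×15×14 + 4×57×3 ≡ 49 mod 285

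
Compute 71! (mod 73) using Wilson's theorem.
(72)! = (71)! × (72) ≡ -1 (mod 73). So (71)! ≡ -1 × (72)^(-1) ≡ (-1)×(-1) = 1 (mod 73)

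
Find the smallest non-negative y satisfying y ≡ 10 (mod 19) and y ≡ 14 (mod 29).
M = 19 × 29 = 551. M₁ = 29, y₁ ≡ 2 (mod 19). M₂ = 19, y₂ ≡ 26 (mod 29). y = 10×29×2 + 14×19×26 ≡ 333 (mod 551)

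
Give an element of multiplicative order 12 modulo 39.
2 has order 12 mod 39 since 2^{12} ≡ 1 (mod 39) and no smaller power works.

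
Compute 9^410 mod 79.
Using Fermat: 9^{78} ≡ 1 (mod 79). 410 ≡ 20 (mod 78). So 9^{410} ≡ 9^{20} ≡ 76 (mod 79)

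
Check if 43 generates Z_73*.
43^{24} ≡ 1 (mod 73) and 24 < 72, so ord_73(43) = 24 ≠ 72 and 43 is not a primitive root.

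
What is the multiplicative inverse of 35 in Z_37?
Since 37 is prime, by Fermat 35^(-1) ≡ 35^{35} ≡ 18 mod 37. Verify: 35 × 18 = 630 ≡ 1 mod 37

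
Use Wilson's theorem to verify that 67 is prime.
(66)! mod 67 = 66. Since this equals -1 mod 67, Wilson confirms 67 is prime.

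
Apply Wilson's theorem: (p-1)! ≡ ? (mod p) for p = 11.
By Wilson's theorem, (10)! ≡ -1 ≡ 10 (mod 11)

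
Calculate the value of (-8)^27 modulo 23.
Using Fermat: (-8)^{22} ≡ 1 mod 23. 27 ≡ 5 mod 22. So (-8)^{27} ≡ (-8)^{5} ≡ 7 mod 23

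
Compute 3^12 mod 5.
Using Fermat: 3^{4} ≡ 1 (mod 5). 12 ≡ 0 (mod 4). So 3^{12} ≡ 3^{0} ≡ 1 (mod 5)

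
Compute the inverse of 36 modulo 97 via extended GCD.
Extended GCD: 36(-35) + 97(13) = 1. So 36^(-1) ≡ -35 ≡ 62 (mod 97). Verify: 36 × 62 = 2232 ≡ 1 (mod 97)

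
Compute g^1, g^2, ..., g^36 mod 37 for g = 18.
18^1, 18^2, ..., 18^{36} mod 37: [18, 28, 23, 7, 15, 11, 13, 12, 31, 3, 17, 10, 32, 21, 8, 33, 2, 36, 19, 9, 14, 30, 22, 26, 24, 25, 6, 34, 20, 27, 5, 16, 29, 4, 35, 1]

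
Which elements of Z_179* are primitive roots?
There are φ(178) = 88 primitive roots mod 179: {2, 6, 7, 8, 10, 11, 18, 21, 23, 24, 26, 28, 30, 32, 33, 34, 35, 37, 38, 40, 41, 44, 50, 53, 54, 55, 58, 62, 63, 69, 71, 72, 73, 78, 79, 84, 86, 90, 91, 92, 94, 96, 97, 98, 99, 102, 103, 104, 105, 109, 111, 112, 113, 114, 115, 118, 119, 120, 122, 123, 127, 128, 130, 131, 132, 133, 134, 136, 137, 140, 143, 148, 150, 152, 154, 157, 159, 160, 162, 163, 164, 165, 166, 167, 170, 174, 175, 176}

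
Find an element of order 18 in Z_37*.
3 has order 18 mod 37 since 3^{18} ≡ 1 mod 37 and no smaller power works.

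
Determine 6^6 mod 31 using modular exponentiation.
By repeated squaring mod 31: 6^{1}≡6, 6^{2}≡5, 6^{4}≡25. Then 6^{6} = 6^{4+2} ≡ 25 × 5 ≡ 1 mod 31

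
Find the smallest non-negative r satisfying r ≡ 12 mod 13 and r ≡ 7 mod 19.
M = 13 × 19 = 247. M₁ = 19, y₁ ≡ 11 mod 13. M₂ = 13, y₂ ≡ 3 mod 19. r = 12×19×11 + 7×13×3 ≡ 64 mod 247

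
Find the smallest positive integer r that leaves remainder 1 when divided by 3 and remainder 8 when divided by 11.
M = 3 × 11 = 33. M₁ = 11, y₁ ≡ 2 mod 3. M₂ = 3, y₂ ≡ 4 mod 11. r = 1×11×2 + 8×3×4 ≡ 19 mod 33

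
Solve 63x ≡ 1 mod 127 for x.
Since 127 is prime, by Fermat 63^(-1) ≡ 63^{125} ≡ 125 mod 127. Verify: 63 × 125 = 7875 ≡ 1 mod 127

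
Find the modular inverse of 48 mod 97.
Since 97 is prime, by Fermat 48^(-1) ≡ 48^{95} ≡ 95 (mod 97). Verify: 48 × 95 = 4560 ≡ 1 (mod 97)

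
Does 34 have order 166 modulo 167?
ord_167(34) divides 166. For each prime q|166: 34^{83}≡166, 34^{2}≡154, none ≡ 1. So 34 has order 166 and is a primitive root mod 167.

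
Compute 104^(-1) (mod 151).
Since 151 is prime, by Fermat 104^(-1) ≡ 104^{149} ≡ 106 (mod 151). Verify: 104 × 106 = 11024 ≡ 1 (mod 151)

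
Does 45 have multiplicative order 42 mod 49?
Powers of 45 mod 49: 45^1≡45, 45^2≡16, 45^3≡34, 45^4≡11, 45^5≡5, 45^6≡29, 45^7≡31, 45^8≡23, 45^9≡6, 45^10≡25, 45^11≡47, 45^12≡8, 45^13≡17, 45^14≡30, 45^15≡27, 45^16≡39, 45^17≡40, 45^18≡36, 45^19≡3, 45^20≡37, 45^21≡48, 45^22≡4, 45^23≡33, 45^24≡15, 45^25≡38, 45^26≡44, 45^27≡20, 45^28≡18, 45^29≡26, 45^30≡43, 45^31≡24, 45^32≡2, 45^33≡41, 45^34≡32, 45^35≡19, 45^36≡22, 45^37≡10, 45^38≡9, 45^39≡13, 45^40≡46, 45^41≡12, 45^42≡1. First k with 45^k≡1 is k=42. Yes, ord_49(45) = 42.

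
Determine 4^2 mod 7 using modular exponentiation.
4^{2} = 16 ≡ 2 (mod 7)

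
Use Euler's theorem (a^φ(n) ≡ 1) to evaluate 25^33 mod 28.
By Euler: 25^{12} ≡ 1 (mod 28) since gcd(25, 28) = 1. 33 = 2×12 + 9. So 25^{33} ≡ 25^{9} ≡ 1 (mod 28)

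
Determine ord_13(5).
Powers of 5 mod 13: 5^1≡5, 5^2≡12, 5^3≡8, 5^4≡1. Order = 4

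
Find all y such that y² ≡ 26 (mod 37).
The square roots of 26 mod 37 are 10 and 27. Verify: 10² = 100 ≡ 26 (mod 37)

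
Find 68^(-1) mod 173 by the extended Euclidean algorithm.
Extended GCD: 68(28) + 173(-11) = 1. So 68^(-1) ≡ 28 mod 173. Verify: 68 × 28 = 1904 ≡ 1 mod 173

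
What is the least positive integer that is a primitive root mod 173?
g = 2. Powers: [2, 4, 8, 16, 32, 64, 128, 83, ...] generates all 172 non-zero residues.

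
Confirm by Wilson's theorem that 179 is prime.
(178)! mod 179 = 178. Since this equals -1 (mod 179), Wilson confirms 179 is prime.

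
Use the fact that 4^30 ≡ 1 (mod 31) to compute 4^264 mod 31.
By Fermat: 4^{30} ≡ 1 (mod 31). 264 ≡ 24 (mod 30). So 4^{264} ≡ 4^{24} ≡ 8 (mod 31)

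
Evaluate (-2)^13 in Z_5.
Using Fermat: (-2)^{4} ≡ 1 (mod 5). 13 ≡ 1 (mod 4). So (-2)^{13} ≡ (-2)^{1} ≡ 3 (mod 5)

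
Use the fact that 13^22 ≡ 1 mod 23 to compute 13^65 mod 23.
By Fermat: 13^{22} ≡ 1 mod 23. 65 = 2×22 + 21. So 13^{65} ≡ 13^{21} ≡ 16 mod 23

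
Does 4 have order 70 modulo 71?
4^{35} ≡ 1 mod 71 and 35 < 70, so ord_71(4) = 35 ≠ 70 and 4 is not a primitive root.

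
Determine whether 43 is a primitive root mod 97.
43^{24} ≡ 1 mod 97 and 24 < 96, so ord_97(43) = 24 ≠ 96 and 43 is not a primitive root.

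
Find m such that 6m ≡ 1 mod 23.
Since 23 is prime, by Fermat 6^(-1) ≡ 6^{21} ≡ 4 mod 23. Verify: 6 × 4 = 24 ≡ 1 mod 23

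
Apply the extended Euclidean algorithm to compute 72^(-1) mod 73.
Extended GCD: 72(-1) + 73(1) = 1. So 72^(-1) ≡ -1 ≡ 72 mod 73. Verify: 72 × 72 = 5184 ≡ 1 mod 73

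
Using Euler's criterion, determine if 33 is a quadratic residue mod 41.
By Euler's criterion: 33^{20} ≡ 1 mod 41. Since this equals 1, 33 is a QR.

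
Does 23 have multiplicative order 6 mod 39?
Powers of 23 mod 39: 23^1≡23, 23^2≡22, 23^3≡38, 23^4≡16, 23^5≡17, 23^6≡1. First k with 23^k≡1 is k=6. Yes, ord_39(23) = 6.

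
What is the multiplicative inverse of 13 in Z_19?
Since 19 is prime, by Fermat 13^(-1) ≡ 13^{17} ≡ 3 (mod 19). Verify: 13 × 3 = 39 ≡ 1 (mod 19)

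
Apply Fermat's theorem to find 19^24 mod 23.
By Fermat: 19^{22} ≡ 1 mod 23. So 19^{24} = 19^{22} · 19^{2} ≡ 19^{2} ≡ 16 mod 23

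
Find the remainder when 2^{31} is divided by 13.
By Fermat: 2^{12} ≡ 1 (mod 13). 31 = 2×12 + 7. So 2^{31} ≡ 2^{7} ≡ 11 (mod 13)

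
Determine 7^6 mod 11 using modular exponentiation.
By repeated squaring (mod 11): 7^{1}≡7, 7^{2}≡5, 7^{4}≡3. Then 7^{6} = 7^{4+2} ≡ 3 × 5 ≡ 4 (mod 11)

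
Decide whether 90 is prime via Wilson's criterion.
(89)! mod 90 = 0. Since 0 ≢ -1 mod 90, 90 is not prime.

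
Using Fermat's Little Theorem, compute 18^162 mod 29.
By Fermat: 18^{28} ≡ 1 (mod 29). 162 = 5×28 + 22. So 18^{162} ≡ 18^{22} ≡ 13 (mod 29)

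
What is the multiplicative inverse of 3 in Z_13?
Since 13 is prime, by Fermat 3^(-1) ≡ 3^{11} ≡ 9 (mod 13). Verify: 3 × 9 = 27 ≡ 1 (mod 13)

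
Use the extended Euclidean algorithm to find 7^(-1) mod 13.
Extended GCD: 7(2) + 13(-1) = 1. So 7^(-1) ≡ 2 mod 13. Verify: 7 × 2 = 14 ≡ 1 mod 13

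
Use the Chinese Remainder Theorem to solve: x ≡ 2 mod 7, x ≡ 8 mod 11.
M = 7 × 11 = 77. M₁ = 11, y₁ ≡ 2 mod 7. M₂ = 7, y₂ ≡ 8 mod 11. x = 2×11×2 + 8×7×8 ≡ 30 mod 77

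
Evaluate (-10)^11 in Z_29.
By repeated squaring (mod 29): (-10)^{1}≡19, (-10)^{2}≡13, (-10)^{4}≡24, (-10)^{8}≡25. Then (-10)^{11} = (-10)^{8+2+1} ≡ 25 × 13 × 19 ≡ 27 (mod 29)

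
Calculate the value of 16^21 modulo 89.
By repeated squaring mod 89: 16^{1}≡16, 16^{2}≡78, 16^{4}≡32, 16^{8}≡45, 16^{16}≡67. Then 16^{21} = 16^{16+4+1} ≡ 67 × 32 × 16 ≡ 39 mod 89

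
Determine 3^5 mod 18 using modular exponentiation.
By repeated squaring mod 18: 3^{1}≡3, 3^{2}≡9, 3^{4}≡9. Then 3^{5} = 3^{4+1} ≡ 9 × 3 ≡ 9 mod 18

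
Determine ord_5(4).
Powers of 4 mod 5: 4^1≡4, 4^2≡1. ord_5(4) = 2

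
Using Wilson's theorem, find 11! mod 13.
(12)! = (11)! × (12) ≡ -1 mod 13. So (11)! ≡ -1 × (12)^(-1) ≡ (-1)×(-1) = 1 mod 13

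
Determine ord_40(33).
Powers of 33 mod 40: 33^1≡33, 33^2≡9, 33^3≡17, 33^4≡1. Order = 4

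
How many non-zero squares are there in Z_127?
For prime 127, there are (p-1)/2 = (127-1)/2 = 63 quadratic residues (excluding 0).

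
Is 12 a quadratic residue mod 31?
By Euler's criterion: 12^{15} ≡ 30 mod 31. Since this equals -1 (≡ 30), 12 is not a QR.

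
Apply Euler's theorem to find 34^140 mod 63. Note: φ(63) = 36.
By Euler: 34^{36} ≡ 1 mod 63 since gcd(34, 63) = 1. 140 = 3×36 + 32. So 34^{140} ≡ 34^{32} ≡ 22 mod 63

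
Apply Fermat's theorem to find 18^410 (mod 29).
By Fermat: 18^{28} ≡ 1 (mod 29). 410 ≡ 18 (mod 28). So 18^{410} ≡ 18^{18} ≡ 4 (mod 29)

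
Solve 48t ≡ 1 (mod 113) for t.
Since 113 is prime, by Fermat 48^(-1) ≡ 48^{111} ≡ 73 (mod 113). Verify: 48 × 73 = 3504 ≡ 1 (mod 113)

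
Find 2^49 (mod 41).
Using Fermat: 2^{40} ≡ 1 (mod 41). 49 ≡ 9 (mod 40). So 2^{49} ≡ 2^{9} ≡ 20 (mod 41)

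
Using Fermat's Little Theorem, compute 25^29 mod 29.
By Fermat: 25^{28} ≡ 1 (mod 29). So 25^{29} = 25^{28} · 25^{1} ≡ 25^{1} ≡ 25 (mod 29)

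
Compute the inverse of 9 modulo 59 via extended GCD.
Extended GCD: 9(-13) + 59(2) = 1. So 9^(-1) ≡ -13 ≡ 46 mod 59. Verify: 9 × 46 = 414 ≡ 1 mod 59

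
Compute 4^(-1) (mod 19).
Since 19 is prime, by Fermat 4^(-1) ≡ 4^{17} ≡ 5 (mod 19). Verify: 4 × 5 = 20 ≡ 1 (mod 19)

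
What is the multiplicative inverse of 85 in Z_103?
Since 103 is prime, by Fermat 85^(-1) ≡ 85^{101} ≡ 40 (mod 103). Verify: 85 × 40 = 3400 ≡ 1 (mod 103)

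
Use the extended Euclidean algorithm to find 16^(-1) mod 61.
Extended GCD: 16(-19) + 61(5) = 1. So 16^(-1) ≡ -19 ≡ 42 (mod 61). Verify: 16 × 42 = 672 ≡ 1 (mod 61)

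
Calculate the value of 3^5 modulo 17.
By repeated squaring mod 17: 3^{1}≡3, 3^{2}≡9, 3^{4}≡13. Then 3^{5} = 3^{4+1} ≡ 13 × 3 ≡ 5 mod 17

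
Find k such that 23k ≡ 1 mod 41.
Since 41 is prime, by Fermat 23^(-1) ≡ 23^{39} ≡ 25 mod 41. Verify: 23 × 25 = 575 ≡ 1 mod 41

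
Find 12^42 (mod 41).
Using Fermat: 12^{40} ≡ 1 (mod 41). 42 ≡ 2 (mod 40). So 12^{42} ≡ 12^{2} ≡ 21 (mod 41)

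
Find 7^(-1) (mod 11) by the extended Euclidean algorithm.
Extended GCD: 7(-3) + 11(2) = 1. So 7^(-1) ≡ -3 ≡ 8 (mod 11). Verify: 7 × 8 = 56 ≡ 1 (mod 11)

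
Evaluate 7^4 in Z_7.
7^{4} = 2401 ≡ 0 mod 7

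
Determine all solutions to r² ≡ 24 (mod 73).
The square roots of 24 mod 73 are 30 and 43. Verify: 30² = 900 ≡ 24 (mod 73)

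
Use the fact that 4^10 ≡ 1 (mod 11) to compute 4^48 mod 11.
By Fermat: 4^{10} ≡ 1 (mod 11). 48 = 4×10 + 8. So 4^{48} ≡ 4^{8} ≡ 9 (mod 11)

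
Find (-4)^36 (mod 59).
By repeated squaring (mod 59): (-4)^{1}≡55, (-4)^{2}≡16, (-4)^{4}≡20, (-4)^{8}≡46, (-4)^{16}≡51, (-4)^{32}≡5. Then (-4)^{36} = (-4)^{32+4} ≡ 5 × 20 ≡ 41 (mod 59)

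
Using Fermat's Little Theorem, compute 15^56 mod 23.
By Fermat: 15^{22} ≡ 1 mod 23. 56 = 2×22 + 12. So 15^{56} ≡ 15^{12} ≡ 8 mod 23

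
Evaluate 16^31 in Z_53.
By repeated squaring (mod 53): 16^{1}≡16, 16^{2}≡44, 16^{4}≡28, 16^{8}≡42, 16^{16}≡15. Then 16^{31} = 16^{16+8+4+2+1} ≡ 15 × 42 × 28 × 44 × 16 ≡ 24 (mod 53)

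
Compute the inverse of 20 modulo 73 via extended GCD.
Extended GCD: 20(11) + 73(-3) = 1. So 20^(-1) ≡ 11 (mod 73). Verify: 20 × 11 = 220 ≡ 1 (mod 73)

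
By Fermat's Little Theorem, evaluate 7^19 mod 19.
By Fermat: 7^{18} ≡ 1 mod 19. So 7^{19} = 7^{18} · 7^{1} ≡ 7^{1} ≡ 7 mod 19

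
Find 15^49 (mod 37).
Using Fermat: 15^{36} ≡ 1 (mod 37). 49 ≡ 13 (mod 36). So 15^{49} ≡ 15^{13} ≡ 20 (mod 37)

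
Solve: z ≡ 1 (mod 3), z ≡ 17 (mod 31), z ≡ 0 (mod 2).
M = 3 × 31 × 2 = 186. M₁ = 62, y₁ ≡ 2 (mod 3). M₂ = 6, y₂ ≡ 26 (mod 31). M₃ = 93, y₃ ≡ 1 (mod 2). z = 1×62×2 + 17×6×26 + 0×93×1 ≡ 172 (mod 186)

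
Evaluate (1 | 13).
(1/13) = 1^{6} mod 13 = 1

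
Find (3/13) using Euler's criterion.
(3/13) = 3^{6} mod 13 = 1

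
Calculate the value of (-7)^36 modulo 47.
By repeated squaring mod 47: (-7)^{1}≡40, (-7)^{2}≡2, (-7)^{4}≡4, (-7)^{8}≡16, (-7)^{16}≡21, (-7)^{32}≡18. Then (-7)^{36} = (-7)^{32+4} ≡ 18 × 4 ≡ 25 mod 47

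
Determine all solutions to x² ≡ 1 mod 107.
The square roots of 1 mod 107 are 1 and 106. Verify: 1² = 1 ≡ 1 mod 107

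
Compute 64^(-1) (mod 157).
Since 157 is prime, by Fermat 64^(-1) ≡ 64^{155} ≡ 27 (mod 157). Verify: 64 × 27 = 1728 ≡ 1 (mod 157)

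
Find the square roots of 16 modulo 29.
The square roots of 16 mod 29 are 25 and 4. Verify: 25² = 625 ≡ 16 (mod 29)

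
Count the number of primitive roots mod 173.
A prime p has φ(p-1) primitive roots; here φ(172) = 84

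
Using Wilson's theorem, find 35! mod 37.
(36)! = (35)! × (36) ≡ -1 (mod 37). So (35)! ≡ -1 × (36)^(-1) ≡ (-1)×(-1) = 1 (mod 37)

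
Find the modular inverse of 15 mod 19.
Since 19 is prime, by Fermat 15^(-1) ≡ 15^{17} ≡ 14 (mod 19). Verify: 15 × 14 = 210 ≡ 1 (mod 19)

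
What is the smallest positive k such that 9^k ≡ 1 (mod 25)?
Powers of 9 mod 25: 9^1≡9, 9^2≡6, 9^3≡4, 9^4≡11, 9^5≡24, 9^6≡16, 9^7≡19, 9^8≡21, 9^9≡14, 9^10≡1. ord_25(9) = 10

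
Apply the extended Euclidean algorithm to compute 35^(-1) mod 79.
Extended GCD: 35(-9) + 79(4) = 1. So 35^(-1) ≡ -9 ≡ 70 (mod 79). Verify: 35 × 70 = 2450 ≡ 1 (mod 79)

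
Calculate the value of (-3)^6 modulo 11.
By repeated squaring (mod 11): (-3)^{1}≡8, (-3)^{2}≡9, (-3)^{4}≡4. Then (-3)^{6} = (-3)^{4+2} ≡ 4 × 9 ≡ 3 (mod 11)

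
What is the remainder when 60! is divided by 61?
By Wilson's theorem, (60)! ≡ -1 ≡ 60 mod 61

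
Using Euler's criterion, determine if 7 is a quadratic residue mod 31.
By Euler's criterion: 7^{15} ≡ 1 mod 31. Since this equals 1, 7 is a QR.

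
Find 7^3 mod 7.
7^{3} = 343 ≡ 0 mod 7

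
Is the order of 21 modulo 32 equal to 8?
Powers of 21 mod 32: 21^1≡21, 21^2≡25, 21^3≡13, 21^4≡17, 21^5≡5, 21^6≡9, 21^7≡29, 21^8≡1. First k with 21^k≡1 is k=8. Yes, ord_32(21) = 8.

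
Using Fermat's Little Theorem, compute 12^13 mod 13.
By Fermat: 12^{12} ≡ 1 (mod 13). So 12^{13} = 12^{12} · 12^{1} ≡ 12^{1} ≡ 12 (mod 13)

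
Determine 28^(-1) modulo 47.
Since 47 is prime, by Fermat 28^(-1) ≡ 28^{45} ≡ 42 (mod 47). Verify: 28 × 42 = 1176 ≡ 1 (mod 47)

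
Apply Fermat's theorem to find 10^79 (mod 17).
By Fermat: 10^{16} ≡ 1 (mod 17). 79 = 4×16 + 15. So 10^{79} ≡ 10^{15} ≡ 12 (mod 17)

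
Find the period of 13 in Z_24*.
Powers of 13 mod 24: 13^1≡13, 13^2≡1. Order = 2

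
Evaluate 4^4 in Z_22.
4^{4} = 256 ≡ 14 mod 22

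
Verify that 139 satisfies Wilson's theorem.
(138)! mod 139 = 138. Since this equals -1 (mod 139), Wilson confirms 139 is prime.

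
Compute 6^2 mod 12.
6^{2} = 36 ≡ 0 (mod 12)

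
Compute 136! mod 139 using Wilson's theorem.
(138)! = (136)! × (137) × (138) ≡ -1 mod 139. So (136)! ≡ -1 × [(138)(137)]^(-1) ≡ 69 mod 139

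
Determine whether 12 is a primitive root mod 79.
12^{26} ≡ 1 (mod 79) and 26 < 78, so ord_79(12) = 26 ≠ 78 and 12 is not a primitive root.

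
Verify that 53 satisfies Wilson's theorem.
(52)! mod 53 = 52. Since this equals -1 mod 53, Wilson confirms 53 is prime.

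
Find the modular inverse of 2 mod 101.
Since 101 is prime, by Fermat 2^(-1) ≡ 2^{99} ≡ 51 (mod 101). Verify: 2 × 51 = 102 ≡ 1 (mod 101)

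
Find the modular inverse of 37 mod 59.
Since 59 is prime, by Fermat 37^(-1) ≡ 37^{57} ≡ 8 mod 59. Verify: 37 × 8 = 296 ≡ 1 mod 59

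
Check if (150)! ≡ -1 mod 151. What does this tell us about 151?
(150)! mod 151 = 150. Since this equals -1 mod 151, Wilson confirms 151 is prime.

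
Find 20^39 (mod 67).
By repeated squaring (mod 67): 20^{1}≡20, 20^{2}≡65, 20^{4}≡4, 20^{8}≡16, 20^{16}≡55, 20^{32}≡10. Then 20^{39} = 20^{32+4+2+1} ≡ 10 × 4 × 65 × 20 ≡ 8 (mod 67)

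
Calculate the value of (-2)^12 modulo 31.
By repeated squaring (mod 31): (-2)^{1}≡29, (-2)^{2}≡4, (-2)^{4}≡16, (-2)^{8}≡8. Then (-2)^{12} = (-2)^{8+4} ≡ 8 × 16 ≡ 4 (mod 31)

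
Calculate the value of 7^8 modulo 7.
By repeated squaring (mod 7): 7^{1}≡0, 7^{2}≡0, 7^{4}≡0, 7^{8}≡0. So 7^{8} ≡ 0 (mod 7)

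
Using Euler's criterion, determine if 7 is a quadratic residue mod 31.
By Euler's criterion: 7^{15} ≡ 1 (mod 31). Since this equals 1, 7 is a QR.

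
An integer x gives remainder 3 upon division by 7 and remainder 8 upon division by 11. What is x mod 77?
M = 7 × 11 = 77. M₁ = 11, y₁ ≡ 2 mod 7. M₂ = 7, y₂ ≡ 8 mod 11. x = 3×11×2 + 8×7×8 ≡ 52 mod 77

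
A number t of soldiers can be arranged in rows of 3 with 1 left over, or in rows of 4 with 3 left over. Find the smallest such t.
M = 3 × 4 = 12. M₁ = 4, y₁ ≡ 1 mod 3. M₂ = 3, y₂ ≡ 3 mod 4. t = 1×4×1 + 3×3×3 ≡ 7 mod 12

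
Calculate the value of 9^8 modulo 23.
By repeated squaring (mod 23): 9^{1}≡9, 9^{2}≡12, 9^{4}≡6, 9^{8}≡13. So 9^{8} ≡ 13 (mod 23)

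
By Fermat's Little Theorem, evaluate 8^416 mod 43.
By Fermat: 8^{42} ≡ 1 (mod 43). 416 ≡ 38 (mod 42). So 8^{416} ≡ 8^{38} ≡ 4 (mod 43)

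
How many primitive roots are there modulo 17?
A prime p has φ(p-1) primitive roots; here φ(16) = 8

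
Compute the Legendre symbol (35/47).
(35/47) = 35^{23} mod 47 = -1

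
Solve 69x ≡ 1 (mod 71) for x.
Since 71 is prime, by Fermat 69^(-1) ≡ 69^{69} ≡ 35 (mod 71). Verify: 69 × 35 = 2415 ≡ 1 (mod 71)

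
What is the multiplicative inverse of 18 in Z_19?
Since 19 is prime, by Fermat 18^(-1) ≡ 18^{17} ≡ 18 mod 19. Verify: 18 × 18 = 324 ≡ 1 mod 19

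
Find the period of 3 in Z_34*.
Powers of 3 mod 34: 3^1≡3, 3^2≡9, 3^3≡27, 3^4≡13, 3^5≡5, 3^6≡15, 3^7≡11, 3^8≡33, 3^9≡31, 3^10≡25, 3^11≡7, 3^12≡21, 3^13≡29, 3^14≡19, 3^15≡23, 3^16≡1. ord_34(3) = 16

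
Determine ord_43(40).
Powers of 40 mod 43: 40^1≡40, 40^2≡9, 40^3≡16, 40^4≡38, 40^5≡15, 40^6≡41, 40^7≡6, 40^8≡25, 40^9≡11, 40^10≡10, 40^11≡13, 40^12≡4, 40^13≡31, 40^14≡36, 40^15≡21, 40^16≡23, 40^17≡17, 40^18≡35, 40^19≡24, 40^20≡14, 40^21≡1. So the order of 40 is 21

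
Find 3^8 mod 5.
Using Fermat: 3^{4} ≡ 1 mod 5. 8 ≡ 0 mod 4. So 3^{8} ≡ 3^{0} ≡ 1 mod 5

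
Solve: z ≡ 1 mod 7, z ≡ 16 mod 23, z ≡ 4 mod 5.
M = 7 × 23 × 5 = 805. M₁ = 115, y₁ ≡ 5 mod 7. M₂ = 35, y₂ ≡ 2 mod 23. M₃ = 161, y₃ ≡ 1 mod 5. z = 1×115×5 + 16×35×2 + 4×161×1 ≡ 729 mod 805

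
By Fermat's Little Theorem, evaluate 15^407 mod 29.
By Fermat: 15^{28} ≡ 1 (mod 29). 407 ≡ 15 (mod 28). So 15^{407} ≡ 15^{15} ≡ 14 (mod 29)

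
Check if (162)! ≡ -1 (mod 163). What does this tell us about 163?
(162)! mod 163 = 162. Since this equals -1 (mod 163), Wilson confirms 163 is prime.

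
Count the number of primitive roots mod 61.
Number of primitive roots mod 61 = φ(p-1) = φ(60) = 16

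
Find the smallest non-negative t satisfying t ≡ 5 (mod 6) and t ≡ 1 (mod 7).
M = 6 × 7 = 42. M₁ = 7, y₁ ≡ 1 (mod 6). M₂ = 6, y₂ ≡ 6 (mod 7). t = 5×7×1 + 1×6×6 ≡ 29 (mod 42)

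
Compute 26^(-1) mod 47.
Since 47 is prime, by Fermat 26^(-1) ≡ 26^{45} ≡ 38 mod 47. Verify: 26 × 38 = 988 ≡ 1 mod 47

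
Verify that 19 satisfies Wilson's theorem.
(18)! mod 19 = 18. Since this equals -1 (mod 19), Wilson confirms 19 is prime.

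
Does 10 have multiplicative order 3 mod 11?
Powers of 10 mod 11: 10^1≡10, 10^2≡1. Already 10^2≡1, so the order is 2 < 3. No, the actual order is 2.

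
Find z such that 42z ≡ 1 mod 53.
Since 53 is prime, by Fermat 42^(-1) ≡ 42^{51} ≡ 24 mod 53. Verify: 42 × 24 = 1008 ≡ 1 mod 53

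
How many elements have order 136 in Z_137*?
There are φ(137-1) = φ(136) = 64 primitive roots modulo 137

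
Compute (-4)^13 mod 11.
Using Fermat: (-4)^{10} ≡ 1 (mod 11). 13 ≡ 3 (mod 10). So (-4)^{13} ≡ (-4)^{3} ≡ 2 (mod 11)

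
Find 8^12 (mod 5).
Using Fermat: 8^{4} ≡ 1 (mod 5). 12 ≡ 0 (mod 4). So 8^{12} ≡ 8^{0} ≡ 1 (mod 5)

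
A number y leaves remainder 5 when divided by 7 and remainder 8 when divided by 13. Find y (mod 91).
M = 7 × 13 = 91. M₁ = 13, y₁ ≡ 6 (mod 7). M₂ = 7, y₂ ≡ 2 (mod 13). y = 5×13×6 + 8×7×2 ≡ 47 (mod 91)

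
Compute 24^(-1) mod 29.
Since 29 is prime, by Fermat 24^(-1) ≡ 24^{27} ≡ 23 mod 29. Verify: 24 × 23 = 552 ≡ 1 mod 29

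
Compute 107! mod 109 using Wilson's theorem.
(108)! = (107)! × (108) ≡ -1 mod 109. So (107)! ≡ -1 × (108)^(-1) ≡ (-1)×(-1) = 1 mod 109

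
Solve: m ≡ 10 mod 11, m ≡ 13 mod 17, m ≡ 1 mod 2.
M = 11 × 17 × 2 = 374. M₁ = 34, y₁ ≡ 1 mod 11. M₂ = 22, y₂ ≡ 7 mod 17. M₃ = 187, y₃ ≡ 1 mod 2. m = 10×34×1 + 13×22×7 + 1×187×1 ≡ 285 mod 374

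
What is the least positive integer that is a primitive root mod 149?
g = 2. For each prime q|148: 2^{74}≡148, 2^{4}≡16, none ≡ 1, so ord_149(2) = 148 and 2 is a primitive root.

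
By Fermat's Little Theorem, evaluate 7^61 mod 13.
By Fermat: 7^{12} ≡ 1 (mod 13). 61 = 5×12 + 1. So 7^{61} ≡ 7^{1} ≡ 7 (mod 13)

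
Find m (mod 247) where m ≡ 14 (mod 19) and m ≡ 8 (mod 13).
M = 19 × 13 = 247. M₁ = 13, y₁ ≡ 3 (mod 19). M₂ = 19, y₂ ≡ 11 (mod 13). m = 14×13×3 + 8×19×11 ≡ 242 (mod 247)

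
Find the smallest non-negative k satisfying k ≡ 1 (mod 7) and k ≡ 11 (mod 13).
M = 7 × 13 = 91. M₁ = 13, y₁ ≡ 6 (mod 7). M₂ = 7, y₂ ≡ 2 (mod 13). k = 1×13×6 + 11×7×2 ≡ 50 (mod 91)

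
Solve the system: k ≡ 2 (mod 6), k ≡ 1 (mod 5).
M = 6 × 5 = 30. M₁ = 5, y₁ ≡ 5 (mod 6). M₂ = 6, y₂ ≡ 1 (mod 5). k = 2×5×5 + 1×6×1 ≡ 26 (mod 30)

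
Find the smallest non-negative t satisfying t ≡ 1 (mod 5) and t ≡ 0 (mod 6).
M = 5 × 6 = 30. M₁ = 6, y₁ ≡ 1 (mod 5). M₂ = 5, y₂ ≡ 5 (mod 6). t = 1×6×1 + 0×5×5 ≡ 6 (mod 30)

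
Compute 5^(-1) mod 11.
Since 11 is prime, by Fermat 5^(-1) ≡ 5^{9} ≡ 9 mod 11. Verify: 5 × 9 = 45 ≡ 1 mod 11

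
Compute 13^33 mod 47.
By repeated squaring (mod 47): 13^{1}≡13, 13^{2}≡28, 13^{4}≡32, 13^{8}≡37, 13^{16}≡6, 13^{32}≡36. Then 13^{33} = 13^{32+1} ≡ 36 × 13 ≡ 45 (mod 47)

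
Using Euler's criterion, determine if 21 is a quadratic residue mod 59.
By Euler's criterion: 21^{29} ≡ 1 (mod 59). Since this equals 1, 21 is a QR.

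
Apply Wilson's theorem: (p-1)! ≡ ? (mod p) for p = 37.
By Wilson's theorem, (36)! ≡ -1 ≡ 36 mod 37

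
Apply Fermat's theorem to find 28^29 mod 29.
By Fermat: 28^{28} ≡ 1 mod 29. So 28^{29} = 28^{28} · 28^{1} ≡ 28^{1} ≡ 28 mod 29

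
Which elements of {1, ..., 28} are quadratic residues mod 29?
Squares in Z_29*: {1, 4, 5, 6, 7, 9, 13, 16, 20, 22, 23, 24, 25, 28}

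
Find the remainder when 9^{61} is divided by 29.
By Fermat: 9^{28} ≡ 1 (mod 29). 61 = 2×28 + 5. So 9^{61} ≡ 9^{5} ≡ 5 (mod 29)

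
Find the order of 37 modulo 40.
Powers of 37 mod 40: 37^1≡37, 37^2≡9, 37^3≡13, 37^4≡1. ord_40(37) = 4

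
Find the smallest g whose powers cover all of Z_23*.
g = 5. Powers: [5, 2, 10, 4, 20, 8, 17, 16, 11, 9, ...] generates all 22 non-zero residues.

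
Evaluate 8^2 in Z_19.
8^{2} = 64 ≡ 7 (mod 19)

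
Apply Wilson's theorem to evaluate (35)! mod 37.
(36)! = (35)! × (36) ≡ -1 (mod 37). So (35)! ≡ -1 × (36)^(-1) ≡ (-1)×(-1) = 1 (mod 37)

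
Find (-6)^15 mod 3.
By repeated squaring mod 3: (-6)^{1}≡0, (-6)^{2}≡0, (-6)^{4}≡0, (-6)^{8}≡0. Then (-6)^{15} = (-6)^{8+4+2+1} ≡ 0 × 0 × 0 × 0 ≡ 0 mod 3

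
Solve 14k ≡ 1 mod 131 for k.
Since 131 is prime, by Fermat 14^(-1) ≡ 14^{129} ≡ 103 mod 131. Verify: 14 × 103 = 1442 ≡ 1 mod 131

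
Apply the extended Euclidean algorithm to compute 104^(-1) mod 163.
Extended GCD: 104(58) + 163(-37) = 1. So 104^(-1) ≡ 58 (mod 163). Verify: 104 × 58 = 6032 ≡ 1 (mod 163)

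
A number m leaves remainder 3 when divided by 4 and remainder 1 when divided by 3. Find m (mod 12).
M = 4 × 3 = 12. M₁ = 3, y₁ ≡ 3 (mod 4). M₂ = 4, y₂ ≡ 1 (mod 3). m = 3×3×3 + 1×4×1 ≡ 7 (mod 12)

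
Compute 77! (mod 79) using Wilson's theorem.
(78)! = (77)! × (78) ≡ -1 (mod 79). So (77)! ≡ -1 × (78)^(-1) ≡ (-1)×(-1) = 1 (mod 79)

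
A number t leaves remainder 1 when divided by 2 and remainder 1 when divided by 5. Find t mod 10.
M = 2 × 5 = 10. M₁ = 5, y₁ ≡ 1 mod 2. M₂ = 2, y₂ ≡ 3 mod 5. t = 1×5×1 + 1×2×3 ≡ 1 mod 10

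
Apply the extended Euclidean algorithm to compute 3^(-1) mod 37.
Extended GCD: 3(-12) + 37(1) = 1. So 3^(-1) ≡ -12 ≡ 25 (mod 37). Verify: 3 × 25 = 75 ≡ 1 (mod 37)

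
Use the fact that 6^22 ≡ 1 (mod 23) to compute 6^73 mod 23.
By Fermat: 6^{22} ≡ 1 (mod 23). 73 = 3×22 + 7. So 6^{73} ≡ 6^{7} ≡ 3 (mod 23)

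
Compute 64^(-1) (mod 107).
Since 107 is prime, by Fermat 64^(-1) ≡ 64^{105} ≡ 102 (mod 107). Verify: 64 × 102 = 6528 ≡ 1 (mod 107)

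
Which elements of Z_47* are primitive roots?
There are φ(46) = 22 primitive roots mod 47: {5, 10, 11, 13, 15, 19, 20, 22, 23, 26, 29, 30, 31, 33, 35, 38, 39, 40, 41, 43, 44, 45}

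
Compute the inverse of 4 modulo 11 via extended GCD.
Extended GCD: 4(3) + 11(-1) = 1. So 4^(-1) ≡ 3 (mod 11). Verify: 4 × 3 = 12 ≡ 1 (mod 11)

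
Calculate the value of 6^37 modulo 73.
By repeated squaring (mod 73): 6^{1}≡6, 6^{2}≡36, 6^{4}≡55, 6^{8}≡32, 6^{16}≡2, 6^{32}≡4. Then 6^{37} = 6^{32+4+1} ≡ 4 × 55 × 6 ≡ 6 (mod 73)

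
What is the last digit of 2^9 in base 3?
Using Fermat: 2^{2} ≡ 1 mod 3. 9 ≡ 1 mod 2. So 2^{9} ≡ 2^{1} ≡ 2 mod 3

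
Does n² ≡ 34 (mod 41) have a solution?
By Euler's criterion: 34^{20} ≡ 40 (mod 41). Since this equals -1 (≡ 40), 34 is not a QR.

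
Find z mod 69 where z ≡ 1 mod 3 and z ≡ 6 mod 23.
M = 3 × 23 = 69. M₁ = 23, y₁ ≡ 2 mod 3. M₂ = 3, y₂ ≡ 8 mod 23. z = 1×23×2 + 6×3×8 ≡ 52 mod 69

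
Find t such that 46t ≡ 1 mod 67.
Since 67 is prime, by Fermat 46^(-1) ≡ 46^{65} ≡ 51 mod 67. Verify: 46 × 51 = 2346 ≡ 1 mod 67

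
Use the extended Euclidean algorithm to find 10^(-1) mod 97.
Extended GCD: 10(-29) + 97(3) = 1. So 10^(-1) ≡ -29 ≡ 68 (mod 97). Verify: 10 × 68 = 680 ≡ 1 (mod 97)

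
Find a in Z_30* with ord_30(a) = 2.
11 has order 2 mod 30 since 11^{2} ≡ 1 mod 30 and no smaller power works.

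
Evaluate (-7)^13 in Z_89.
By repeated squaring (mod 89): (-7)^{1}≡82, (-7)^{2}≡49, (-7)^{4}≡87, (-7)^{8}≡4. Then (-7)^{13} = (-7)^{8+4+1} ≡ 4 × 87 × 82 ≡ 56 (mod 89)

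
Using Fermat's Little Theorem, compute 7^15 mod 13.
By Fermat: 7^{12} ≡ 1 (mod 13). So 7^{15} = 7^{12} · 7^{3} ≡ 7^{3} ≡ 5 (mod 13)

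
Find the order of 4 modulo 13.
Powers of 4 mod 13: 4^1≡4, 4^2≡3, 4^3≡12, 4^4≡9, 4^5≡10, 4^6≡1. So the order of 4 is 6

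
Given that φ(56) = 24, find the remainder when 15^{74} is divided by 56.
By Euler: 15^{24} ≡ 1 (mod 56) since gcd(15, 56) = 1. 74 = 3×24 + 2. So 15^{74} ≡ 15^{2} ≡ 1 (mod 56)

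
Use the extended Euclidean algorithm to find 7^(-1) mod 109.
Extended GCD: 7(-31) + 109(2) = 1. So 7^(-1) ≡ -31 ≡ 78 mod 109. Verify: 7 × 78 = 546 ≡ 1 mod 109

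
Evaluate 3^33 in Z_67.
By repeated squaring (mod 67): 3^{1}≡3, 3^{2}≡9, 3^{4}≡14, 3^{8}≡62, 3^{16}≡25, 3^{32}≡22. Then 3^{33} = 3^{32+1} ≡ 22 × 3 ≡ 66 (mod 67)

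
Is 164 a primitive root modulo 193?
164^{64} ≡ 1 (mod 193) and 64 < 192, so ord_193(164) = 64 ≠ 192 and 164 is not a primitive root.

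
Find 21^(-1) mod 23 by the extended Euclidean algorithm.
Extended GCD: 21(11) + 23(-10) = 1. So 21^(-1) ≡ 11 mod 23. Verify: 21 × 11 = 231 ≡ 1 mod 23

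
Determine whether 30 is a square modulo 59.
By Euler's criterion: 30^{29} ≡ 58 (mod 59). Since this equals -1 (≡ 58), 30 is not a QR.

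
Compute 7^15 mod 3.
Using Fermat: 7^{2} ≡ 1 mod 3. 15 ≡ 1 mod 2. So 7^{15} ≡ 7^{1} ≡ 1 mod 3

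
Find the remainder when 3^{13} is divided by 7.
By Fermat: 3^{6} ≡ 1 (mod 7). 13 = 2×6 + 1. So 3^{13} ≡ 3^{1} ≡ 3 (mod 7)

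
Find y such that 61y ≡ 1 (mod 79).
Since 79 is prime, by Fermat 61^(-1) ≡ 61^{77} ≡ 57 (mod 79). Verify: 61 × 57 = 3477 ≡ 1 (mod 79)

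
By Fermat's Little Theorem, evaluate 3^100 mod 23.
By Fermat: 3^{22} ≡ 1 mod 23. 100 = 4×22 + 12. So 3^{100} ≡ 3^{12} ≡ 3 mod 23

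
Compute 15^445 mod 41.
Using Fermat: 15^{40} ≡ 1 (mod 41). 445 ≡ 5 (mod 40). So 15^{445} ≡ 15^{5} ≡ 14 (mod 41)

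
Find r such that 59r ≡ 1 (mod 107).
Since 107 is prime, by Fermat 59^(-1) ≡ 59^{105} ≡ 78 (mod 107). Verify: 59 × 78 = 4602 ≡ 1 (mod 107)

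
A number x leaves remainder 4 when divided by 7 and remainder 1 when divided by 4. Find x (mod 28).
M = 7 × 4 = 28. M₁ = 4, y₁ ≡ 2 (mod 7). M₂ = 7, y₂ ≡ 3 (mod 4). x = 4×4×2 + 1×7×3 ≡ 25 (mod 28)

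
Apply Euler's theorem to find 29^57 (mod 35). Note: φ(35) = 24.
By Euler: 29^{24} ≡ 1 (mod 35) since gcd(29, 35) = 1. 57 = 2×24 + 9. So 29^{57} ≡ 29^{9} ≡ 29 (mod 35)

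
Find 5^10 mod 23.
By repeated squaring mod 23: 5^{1}≡5, 5^{2}≡2, 5^{4}≡4, 5^{8}≡16. Then 5^{10} = 5^{8+2} ≡ 16 × 2 ≡ 9 mod 23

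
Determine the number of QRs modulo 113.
The squaring map on Z_113* is 2-to-1, so there are (112)/2 = 56 QRs.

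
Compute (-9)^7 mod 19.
By repeated squaring mod 19: (-9)^{1}≡10, (-9)^{2}≡5, (-9)^{4}≡6. Then (-9)^{7} = (-9)^{4+2+1} ≡ 6 × 5 × 10 ≡ 15 mod 19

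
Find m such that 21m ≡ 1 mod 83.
Since 83 is prime, by Fermat 21^(-1) ≡ 21^{81} ≡ 4 mod 83. Verify: 21 × 4 = 84 ≡ 1 mod 83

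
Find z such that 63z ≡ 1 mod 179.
Since 179 is prime, by Fermat 63^(-1) ≡ 63^{177} ≡ 54 mod 179. Verify: 63 × 54 = 3402 ≡ 1 mod 179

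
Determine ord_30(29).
Powers of 29 mod 30: 29^1≡29, 29^2≡1. Order = 2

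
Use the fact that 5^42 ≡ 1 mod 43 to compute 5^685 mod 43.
By Fermat: 5^{42} ≡ 1 mod 43. 685 ≡ 13 mod 42. So 5^{685} ≡ 5^{13} ≡ 33 mod 43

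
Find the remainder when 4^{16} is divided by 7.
By Fermat: 4^{6} ≡ 1 mod 7. 16 = 2×6 + 4. So 4^{16} ≡ 4^{4} ≡ 4 mod 7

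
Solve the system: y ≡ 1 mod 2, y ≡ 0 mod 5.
M = 2 × 5 = 10. M₁ = 5, y₁ ≡ 1 mod 2. M₂ = 2, y₂ ≡ 3 mod 5. y = 1×5×1 + 0×2×3 ≡ 5 mod 10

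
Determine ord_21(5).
Powers of 5 mod 21: 5^1≡5, 5^2≡4, 5^3≡20, 5^4≡16, 5^5≡17, 5^6≡1. So the order of 5 is 6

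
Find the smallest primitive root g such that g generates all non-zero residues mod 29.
g = 2. Powers: [2, 4, 8, 16, 3, 6, 12, 24, 19, ...] generates all 28 non-zero residues.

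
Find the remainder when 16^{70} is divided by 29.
By Fermat: 16^{28} ≡ 1 (mod 29). 70 = 2×28 + 14. So 16^{70} ≡ 16^{14} ≡ 1 (mod 29)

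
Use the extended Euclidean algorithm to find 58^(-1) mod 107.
Extended GCD: 58(24) + 107(-13) = 1. So 58^(-1) ≡ 24 (mod 107). Verify: 58 × 24 = 1392 ≡ 1 (mod 107)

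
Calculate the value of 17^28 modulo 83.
By repeated squaring (mod 83): 17^{1}≡17, 17^{2}≡40, 17^{4}≡23, 17^{8}≡31, 17^{16}≡48. Then 17^{28} = 17^{16+8+4} ≡ 48 × 31 × 23 ≡ 28 (mod 83)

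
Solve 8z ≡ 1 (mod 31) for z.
Since 31 is prime, by Fermat 8^(-1) ≡ 8^{29} ≡ 4 (mod 31). Verify: 8 × 4 = 32 ≡ 1 (mod 31)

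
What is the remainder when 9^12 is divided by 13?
Using Fermat: 9^{12} ≡ 1 mod 13. 12 ≡ 0 mod 12. So 9^{12} ≡ 9^{0} ≡ 1 mod 13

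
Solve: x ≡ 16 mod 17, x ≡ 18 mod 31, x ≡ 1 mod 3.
M = 17 × 31 × 3 = 1581. M₁ = 93, y₁ ≡ 15 mod 17. M₂ = 51, y₂ ≡ 14 mod 31. M₃ = 527, y₃ ≡ 2 mod 3. x = 16×93×15 + 18×51×14 + 1×527×2 ≡ 1444 mod 1581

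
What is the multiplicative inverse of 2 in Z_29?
Since 29 is prime, by Fermat 2^(-1) ≡ 2^{27} ≡ 15 mod 29. Verify: 2 × 15 = 30 ≡ 1 mod 29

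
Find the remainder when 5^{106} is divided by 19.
By Fermat: 5^{18} ≡ 1 (mod 19). 106 = 5×18 + 16. So 5^{106} ≡ 5^{16} ≡ 16 (mod 19)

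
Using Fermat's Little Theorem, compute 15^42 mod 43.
By Fermat's Little Theorem, 15^{42} ≡ 1 (mod 43) since 43 is prime and gcd(15, 43) = 1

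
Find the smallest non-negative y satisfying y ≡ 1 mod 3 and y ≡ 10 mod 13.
M = 3 × 13 = 39. M₁ = 13, y₁ ≡ 1 mod 3. M₂ = 3, y₂ ≡ 9 mod 13. y = 1×13×1 + 10×3×9 ≡ 10 mod 39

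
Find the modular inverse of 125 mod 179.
Since 179 is prime, by Fermat 125^(-1) ≡ 125^{177} ≡ 116 (mod 179). Verify: 125 × 116 = 14500 ≡ 1 (mod 179)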